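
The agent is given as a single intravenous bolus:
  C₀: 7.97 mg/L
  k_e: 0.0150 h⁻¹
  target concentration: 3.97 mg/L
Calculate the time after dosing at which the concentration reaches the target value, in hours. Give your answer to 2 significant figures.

t = ln(C₀ / C) / k = ln(7.970 / 3.97) / 0.01500
  = ln(2.008) / 0.01500 = 0.6971 / 0.01500 = 46.47 h

46 h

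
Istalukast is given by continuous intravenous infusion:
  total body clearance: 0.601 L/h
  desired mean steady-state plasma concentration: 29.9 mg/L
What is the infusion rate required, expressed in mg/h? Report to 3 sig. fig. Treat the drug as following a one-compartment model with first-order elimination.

18.0 mg/h

At steady state, infusion rate R₀ = Css × CL = 29.9 × 0.6010 = 17.97 mg/h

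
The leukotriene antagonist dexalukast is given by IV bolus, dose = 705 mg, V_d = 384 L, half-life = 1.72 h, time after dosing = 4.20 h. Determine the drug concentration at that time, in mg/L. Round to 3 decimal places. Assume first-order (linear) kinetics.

0.338 mg/L

C₀ = Dose / Vd = 705.0 / 384 = 1.836 mg/L
k = ln2 / t½ = 0.693147 / 1.72 = 0.4030 h⁻¹
C = C₀ · e^(−k·t) = 1.836 × e^(−0.4030 × 4.20)
  = 1.836 × 0.1840 = 0.3378 mg/L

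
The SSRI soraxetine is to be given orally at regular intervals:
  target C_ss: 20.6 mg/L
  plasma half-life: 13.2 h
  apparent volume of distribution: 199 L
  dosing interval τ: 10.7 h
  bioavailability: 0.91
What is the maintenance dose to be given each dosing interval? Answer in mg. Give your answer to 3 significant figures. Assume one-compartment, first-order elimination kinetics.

k = ln2 / t½ = 0.693147 / 13.2 = 0.05251 h⁻¹
CL = k × Vd = 0.05251 × 199 = 10.45 L/h
At steady state, F × (Dose/τ) = Css × CL.
Dose = Css × CL × τ / F = 20.6 × 10.45 × 10.7 / 0.91 = 2531 mg

2530 mg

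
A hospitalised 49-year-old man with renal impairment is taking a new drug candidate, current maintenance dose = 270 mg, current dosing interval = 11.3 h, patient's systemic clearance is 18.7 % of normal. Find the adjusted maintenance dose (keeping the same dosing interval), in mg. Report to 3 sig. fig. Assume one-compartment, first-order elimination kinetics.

To keep the same average steady-state level, dosing rate must scale with clearance.
CL ratio = 18.7 / 100 = 0.1870
New dose (same interval) = 270 × 0.1870 = 50.49 mg

50.5 mg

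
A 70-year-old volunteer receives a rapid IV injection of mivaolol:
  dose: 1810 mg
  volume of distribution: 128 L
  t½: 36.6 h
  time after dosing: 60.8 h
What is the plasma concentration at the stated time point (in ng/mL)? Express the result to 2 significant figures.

C₀ = Dose / Vd = 1810 / 128 = 14.14 mg/L
k = ln2 / t½ = 0.693147 / 36.6 = 0.01894 h⁻¹
C = C₀ · e^(−k·t) = 14.14 × e^(−0.01894 × 60.8)
  = 14.14 × 0.3161 = 4.470 mg/L
Convert: 4.470 mg/L × 1000 = 4470 ng/mL

4500 ng/mL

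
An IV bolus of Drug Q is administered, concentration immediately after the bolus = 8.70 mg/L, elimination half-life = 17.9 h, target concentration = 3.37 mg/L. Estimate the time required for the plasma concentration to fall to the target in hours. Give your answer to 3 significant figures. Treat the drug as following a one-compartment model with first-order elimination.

24.5 h

k = ln2 / t½ = 0.693147 / 17.9 = 0.03872 h⁻¹
t = ln(C₀ / C) / k = ln(8.700 / 3.37) / 0.03872
  = ln(2.582) / 0.03872 = 0.9486 / 0.03872 = 24.50 h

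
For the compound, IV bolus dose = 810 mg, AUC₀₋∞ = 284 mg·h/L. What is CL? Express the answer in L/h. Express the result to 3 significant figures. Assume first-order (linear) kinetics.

CL = Dose / AUC = 810 / 284 = 2.852 L/h

2.85 L/h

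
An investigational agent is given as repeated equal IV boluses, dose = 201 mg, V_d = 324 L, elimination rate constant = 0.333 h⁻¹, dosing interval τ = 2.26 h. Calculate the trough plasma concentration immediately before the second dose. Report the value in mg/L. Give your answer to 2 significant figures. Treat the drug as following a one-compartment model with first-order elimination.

C₀ per dose = Dose / Vd = 201 / 324 = 0.6204 mg/L
Fraction remaining after one interval: r = e^(−kτ) = e^(−0.3330 × 2.26) = 0.4711
Before dose 2, 1 dose has been given (aged 1τ).
C_trough = C₀ × r = 0.6204 × 0.4711 = 0.2923 mg/L

0.29 mg/L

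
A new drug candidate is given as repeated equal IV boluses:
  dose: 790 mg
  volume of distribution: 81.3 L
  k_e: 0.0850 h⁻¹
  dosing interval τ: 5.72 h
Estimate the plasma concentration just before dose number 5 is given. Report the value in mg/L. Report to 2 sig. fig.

13 mg/L

C₀ per dose = Dose / Vd = 790 / 81.3 = 9.717 mg/L
Fraction remaining after one interval: r = e^(−kτ) = e^(−0.08500 × 5.72) = 0.6150
Before dose 5, 4 doses have been given (aged 1τ, 2τ, 3τ, 4τ).
C_trough = C₀ × (r + r² + … + r^4) = C₀ × r(1−r^4)/(1−r)
        = 9.717 × 0.6150 × (1 − 0.1431) / (1 − 0.6150) = 13.30 mg/L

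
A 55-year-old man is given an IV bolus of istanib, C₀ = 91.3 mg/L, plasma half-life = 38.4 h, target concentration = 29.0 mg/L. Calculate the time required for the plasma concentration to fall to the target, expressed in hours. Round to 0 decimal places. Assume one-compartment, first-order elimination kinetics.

64 h

k = ln2 / t½ = 0.693147 / 38.4 = 0.01805 h⁻¹
t = ln(C₀ / C) / k = ln(91.30 / 29.0) / 0.01805
  = ln(3.148) / 0.01805 = 1.147 / 0.01805 = 63.55 h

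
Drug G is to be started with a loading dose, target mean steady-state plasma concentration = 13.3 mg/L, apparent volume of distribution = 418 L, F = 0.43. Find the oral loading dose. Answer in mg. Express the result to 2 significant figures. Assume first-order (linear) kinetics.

LD = Css × Vd / F = 13.3 × 418 / 0.43 = 12930 mg

13000 mg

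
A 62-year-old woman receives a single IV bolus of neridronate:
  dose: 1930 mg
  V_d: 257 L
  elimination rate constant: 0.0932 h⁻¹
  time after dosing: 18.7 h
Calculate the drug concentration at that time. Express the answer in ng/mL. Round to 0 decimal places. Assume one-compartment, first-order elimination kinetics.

C₀ = Dose / Vd = 1930 / 257 = 7.510 mg/L
C = C₀ · e^(−k·t) = 7.510 × e^(−0.09320 × 18.7)
  = 7.510 × 0.1750 = 1.314 mg/L
Convert: 1.314 mg/L × 1000 = 1314 ng/mL

1314 ng/mL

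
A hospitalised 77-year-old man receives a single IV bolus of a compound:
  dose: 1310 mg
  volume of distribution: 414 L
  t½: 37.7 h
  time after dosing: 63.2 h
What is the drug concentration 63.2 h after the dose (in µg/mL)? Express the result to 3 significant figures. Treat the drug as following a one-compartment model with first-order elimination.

0.990 µg/mL

C₀ = Dose / Vd = 1310 / 414 = 3.164 mg/L
k = ln2 / t½ = 0.693147 / 37.7 = 0.01839 h⁻¹
C = C₀ · e^(−k·t) = 3.164 × e^(−0.01839 × 63.2)
  = 3.164 × 0.3128 = 0.9897 mg/L
(0.9897 mg/L = 0.9897 µg/mL)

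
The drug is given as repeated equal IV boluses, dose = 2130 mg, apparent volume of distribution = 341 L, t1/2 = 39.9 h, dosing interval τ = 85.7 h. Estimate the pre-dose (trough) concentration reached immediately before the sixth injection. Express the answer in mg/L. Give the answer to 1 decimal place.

1.8 mg/L

C₀ per dose = Dose / Vd = 2130 / 341 = 6.246 mg/L
k = ln2 / t½ = 0.693147 / 39.9 = 0.01737 h⁻¹
Fraction remaining after one interval: r = e^(−kτ) = e^(−0.01737 × 85.7) = 0.2257
Before dose 6, 5 doses have been given (aged 1τ, 2τ, 3τ, 4τ, 5τ).
C_trough = C₀ × (r + r² + … + r^5) = C₀ × r(1−r^5)/(1−r)
        = 6.246 × 0.2257 × (1 − 0.0005857) / (1 − 0.2257) = 1.820 mg/L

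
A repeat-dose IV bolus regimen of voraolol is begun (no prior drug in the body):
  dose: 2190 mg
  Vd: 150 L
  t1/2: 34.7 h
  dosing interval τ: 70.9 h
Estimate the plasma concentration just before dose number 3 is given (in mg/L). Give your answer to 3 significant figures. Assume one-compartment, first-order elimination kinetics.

C₀ per dose = Dose / Vd = 2190 / 150 = 14.60 mg/L
k = ln2 / t½ = 0.693147 / 34.7 = 0.01998 h⁻¹
Fraction remaining after one interval: r = e^(−kτ) = e^(−0.01998 × 70.9) = 0.2425
Before dose 3, 2 doses have been given (aged 1τ, 2τ).
C_trough = C₀ × (r + r²) = 14.60 × (0.2425 + 0.05881) = 4.399 mg/L

4.40 mg/L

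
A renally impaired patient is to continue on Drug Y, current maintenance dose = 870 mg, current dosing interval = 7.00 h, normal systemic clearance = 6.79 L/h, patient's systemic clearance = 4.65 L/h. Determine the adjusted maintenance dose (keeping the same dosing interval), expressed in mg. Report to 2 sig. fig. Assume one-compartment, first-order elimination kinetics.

To keep the same average steady-state level, dosing rate must scale with clearance.
CL ratio = 4.65 / 6.79 = 0.6848
New dose (same interval) = 870 × 0.6848 = 595.8 mg

600 mg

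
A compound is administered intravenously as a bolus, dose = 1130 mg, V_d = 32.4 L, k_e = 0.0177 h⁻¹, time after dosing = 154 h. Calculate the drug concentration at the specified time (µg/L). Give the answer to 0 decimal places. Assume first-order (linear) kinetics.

C₀ = Dose / Vd = 1130 / 32.4 = 34.88 mg/L
C = C₀ · e^(−k·t) = 34.88 × e^(−0.01770 × 154)
  = 34.88 × 0.06549 = 2.284 mg/L
Convert: 2.284 mg/L × 1000 = 2284 µg/L

2284 µg/L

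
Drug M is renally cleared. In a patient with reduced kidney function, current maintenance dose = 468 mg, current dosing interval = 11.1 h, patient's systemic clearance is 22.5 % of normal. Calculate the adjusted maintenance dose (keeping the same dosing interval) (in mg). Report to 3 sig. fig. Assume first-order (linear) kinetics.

To keep the same average steady-state level, dosing rate must scale with clearance.
CL ratio = 22.5 / 100 = 0.2250
New dose (same interval) = 468 × 0.2250 = 105.3 mg

105 mg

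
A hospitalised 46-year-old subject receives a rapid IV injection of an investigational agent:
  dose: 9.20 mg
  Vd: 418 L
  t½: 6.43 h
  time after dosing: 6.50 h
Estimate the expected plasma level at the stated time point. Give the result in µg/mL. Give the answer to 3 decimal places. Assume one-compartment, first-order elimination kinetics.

C₀ = Dose / Vd = 9.200 / 418 = 0.02201 mg/L
k = ln2 / t½ = 0.693147 / 6.43 = 0.1078 h⁻¹
C = C₀ · e^(−k·t) = 0.02201 × e^(−0.1078 × 6.50)
  = 0.02201 × 0.4962 = 0.01092 mg/L
(0.01092 mg/L = 0.01092 µg/mL)

0.011 µg/mL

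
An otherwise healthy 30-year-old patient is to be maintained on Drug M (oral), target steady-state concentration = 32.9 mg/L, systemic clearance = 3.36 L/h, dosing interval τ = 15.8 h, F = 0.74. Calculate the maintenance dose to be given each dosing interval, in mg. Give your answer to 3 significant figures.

2360 mg

At steady state, F × (Dose/τ) = Css × CL.
Dose = Css × CL × τ / F = 32.9 × 3.360 × 15.8 / 0.74 = 2360 mg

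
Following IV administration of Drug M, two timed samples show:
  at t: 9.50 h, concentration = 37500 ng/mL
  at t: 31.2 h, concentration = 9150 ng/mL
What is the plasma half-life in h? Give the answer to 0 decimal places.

k = ln(C₁/C₂) / (t₂ − t₁) = ln(37500/9150) / (31.2 − 9.50)
  = 1.411 / 21.70 = 0.06502 h⁻¹
t½ = ln2 / k = 0.693147 / 0.06502 = 10.66 h

11 h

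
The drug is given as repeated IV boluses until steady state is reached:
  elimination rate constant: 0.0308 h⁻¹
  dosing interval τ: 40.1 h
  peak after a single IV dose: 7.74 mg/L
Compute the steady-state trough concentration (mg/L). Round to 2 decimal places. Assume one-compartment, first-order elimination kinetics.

3.17 mg/L

e^(−kτ) = e^(−0.03080 × 40.1) = 0.2908
Accumulation ratio R = 1 / (1 − e^(−kτ)) = 1 / (1 − 0.2908) = 1.410
Steady-state trough = C₀ × R × e^(−kτ) = 7.74 × 1.410 × 0.2908 = 3.174 mg/L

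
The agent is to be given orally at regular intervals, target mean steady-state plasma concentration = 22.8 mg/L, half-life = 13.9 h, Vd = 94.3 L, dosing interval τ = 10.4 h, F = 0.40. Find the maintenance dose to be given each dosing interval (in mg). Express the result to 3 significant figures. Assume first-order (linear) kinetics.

2790 mg

k = ln2 / t½ = 0.693147 / 13.9 = 0.04987 h⁻¹
CL = k × Vd = 0.04987 × 94.3 = 4.703 L/h
At steady state, F × (Dose/τ) = Css × CL.
Dose = Css × CL × τ / F = 22.8 × 4.703 × 10.4 / 0.40 = 2788 mg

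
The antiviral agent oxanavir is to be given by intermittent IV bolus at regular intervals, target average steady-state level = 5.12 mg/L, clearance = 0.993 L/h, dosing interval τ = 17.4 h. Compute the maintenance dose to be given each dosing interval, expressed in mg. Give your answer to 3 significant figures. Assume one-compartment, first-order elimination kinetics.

88.5 mg

At steady state, Dose/τ = Css × CL.
Dose = Css × CL × τ = 5.12 × 0.9930 × 17.4 = 88.46 mg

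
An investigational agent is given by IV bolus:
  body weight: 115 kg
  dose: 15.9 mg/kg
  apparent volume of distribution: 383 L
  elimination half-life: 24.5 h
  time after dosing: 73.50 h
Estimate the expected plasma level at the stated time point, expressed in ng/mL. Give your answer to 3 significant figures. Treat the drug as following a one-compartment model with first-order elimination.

Total dose = 15.9 × 115 = 1829 mg
C₀ = Dose / Vd = 1829 / 383 = 4.775 mg/L
k = ln2 / t½ = 0.693147 / 24.5 = 0.02829 h⁻¹
t / t½ = 73.50 / 24.5 = 3 half-lives
C = C₀ × (1/2)^3 = 4.775 × 0.1250 = 0.5969 mg/L
Convert: 0.5969 mg/L × 1000 = 596.9 ng/mL

597 ng/mL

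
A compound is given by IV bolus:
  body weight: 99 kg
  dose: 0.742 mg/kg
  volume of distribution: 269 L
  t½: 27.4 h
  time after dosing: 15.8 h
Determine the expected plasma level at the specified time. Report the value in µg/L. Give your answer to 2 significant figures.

Total dose = 0.742 × 99 = 73.46 mg
C₀ = Dose / Vd = 73.46 / 269 = 0.2731 mg/L
k = ln2 / t½ = 0.693147 / 27.4 = 0.02530 h⁻¹
C = C₀ · e^(−k·t) = 0.2731 × e^(−0.02530 × 15.8)
  = 0.2731 × 0.6705 = 0.1831 mg/L
Convert: 0.1831 mg/L × 1000 = 183.1 µg/L

180 µg/L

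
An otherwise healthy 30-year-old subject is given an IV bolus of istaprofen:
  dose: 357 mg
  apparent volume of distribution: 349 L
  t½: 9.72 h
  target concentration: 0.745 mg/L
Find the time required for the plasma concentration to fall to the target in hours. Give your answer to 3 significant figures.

C₀ = Dose / Vd = 357.0 / 349 = 1.023 mg/L
k = ln2 / t½ = 0.693147 / 9.72 = 0.07131 h⁻¹
t = ln(C₀ / C) / k = ln(1.023 / 0.745) / 0.07131
  = ln(1.373) / 0.07131 = 0.3170 / 0.07131 = 4.445 h

4.45 h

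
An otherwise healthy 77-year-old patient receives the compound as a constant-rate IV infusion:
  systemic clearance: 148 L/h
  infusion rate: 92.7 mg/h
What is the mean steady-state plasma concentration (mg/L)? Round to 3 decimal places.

At steady state Css = R₀ / CL = 92.7 / 148.0 = 0.6264 mg/L

0.626 mg/L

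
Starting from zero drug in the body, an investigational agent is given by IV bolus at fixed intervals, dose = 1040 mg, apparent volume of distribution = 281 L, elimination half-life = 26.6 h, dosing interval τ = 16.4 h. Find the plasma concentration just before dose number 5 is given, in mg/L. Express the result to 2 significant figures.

5.7 mg/L

C₀ per dose = Dose / Vd = 1040 / 281 = 3.701 mg/L
k = ln2 / t½ = 0.693147 / 26.6 = 0.02606 h⁻¹
Fraction remaining after one interval: r = e^(−kτ) = e^(−0.02606 × 16.4) = 0.6522
Before dose 5, 4 doses have been given (aged 1τ, 2τ, 3τ, 4τ).
C_trough = C₀ × (r + r² + … + r^4) = C₀ × r(1−r^4)/(1−r)
        = 3.701 × 0.6522 × (1 − 0.1809) / (1 − 0.6522) = 5.685 mg/L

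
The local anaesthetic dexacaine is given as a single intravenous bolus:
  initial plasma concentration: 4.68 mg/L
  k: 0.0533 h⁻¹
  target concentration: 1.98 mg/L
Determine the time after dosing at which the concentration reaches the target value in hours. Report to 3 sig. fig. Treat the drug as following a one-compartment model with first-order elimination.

t = ln(C₀ / C) / k = ln(4.680 / 1.98) / 0.05330
  = ln(2.364) / 0.05330 = 0.8604 / 0.05330 = 16.14 h

16.1 h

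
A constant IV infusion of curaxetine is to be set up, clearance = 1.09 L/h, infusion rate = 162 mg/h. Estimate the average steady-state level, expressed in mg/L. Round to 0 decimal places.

At steady state Css = R₀ / CL = 162 / 1.090 = 148.6 mg/L

149 mg/L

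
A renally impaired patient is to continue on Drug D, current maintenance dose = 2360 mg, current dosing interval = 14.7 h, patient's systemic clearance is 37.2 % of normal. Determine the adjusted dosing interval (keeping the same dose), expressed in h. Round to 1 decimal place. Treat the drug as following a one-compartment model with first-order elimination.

To keep the same average steady-state level, dosing rate must scale with clearance.
CL ratio = 37.2 / 100 = 0.3720
New interval (same dose) = 14.7 / 0.3720 = 39.52 h

39.5 h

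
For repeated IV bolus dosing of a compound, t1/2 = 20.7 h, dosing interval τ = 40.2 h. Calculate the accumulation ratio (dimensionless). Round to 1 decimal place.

k = ln2 / t½ = 0.693147 / 20.7 = 0.03349 h⁻¹
e^(−kτ) = e^(−0.03349 × 40.2) = 0.2602
Accumulation ratio R = 1 / (1 − e^(−kτ)) = 1 / (1 − 0.2602) = 1.352

1.4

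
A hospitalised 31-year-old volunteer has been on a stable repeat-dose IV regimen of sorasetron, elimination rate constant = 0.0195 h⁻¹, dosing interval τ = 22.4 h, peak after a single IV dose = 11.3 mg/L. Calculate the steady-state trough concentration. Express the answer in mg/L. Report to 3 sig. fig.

e^(−kτ) = e^(−0.01950 × 22.4) = 0.6461
Accumulation ratio R = 1 / (1 − e^(−kτ)) = 1 / (1 − 0.6461) = 2.826
Steady-state trough = C₀ × R × e^(−kτ) = 11.3 × 2.826 × 0.6461 = 20.63 mg/L

20.6 mg/L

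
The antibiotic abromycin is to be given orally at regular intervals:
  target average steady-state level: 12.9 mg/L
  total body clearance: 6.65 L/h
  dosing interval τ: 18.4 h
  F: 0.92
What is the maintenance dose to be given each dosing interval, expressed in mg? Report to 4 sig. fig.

1716 mg

At steady state, F × (Dose/τ) = Css × CL.
Dose = Css × CL × τ / F = 12.9 × 6.650 × 18.4 / 0.92 = 1716 mg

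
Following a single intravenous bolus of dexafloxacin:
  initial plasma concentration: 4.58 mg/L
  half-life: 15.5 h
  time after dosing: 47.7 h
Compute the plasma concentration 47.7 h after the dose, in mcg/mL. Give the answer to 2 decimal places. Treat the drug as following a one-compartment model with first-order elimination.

0.54 mcg/mL

k = ln2 / t½ = 0.693147 / 15.5 = 0.04472 h⁻¹
C = C₀ · e^(−k·t) = 4.580 × e^(−0.04472 × 47.7)
  = 4.580 × 0.1185 = 0.5427 mg/L
(0.5427 mg/L = 0.5427 mcg/mL)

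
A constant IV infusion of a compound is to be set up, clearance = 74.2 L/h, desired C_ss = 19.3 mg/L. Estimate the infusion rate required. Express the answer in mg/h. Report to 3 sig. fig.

1430 mg/h

At steady state, infusion rate R₀ = Css × CL = 19.3 × 74.20 = 1432 mg/h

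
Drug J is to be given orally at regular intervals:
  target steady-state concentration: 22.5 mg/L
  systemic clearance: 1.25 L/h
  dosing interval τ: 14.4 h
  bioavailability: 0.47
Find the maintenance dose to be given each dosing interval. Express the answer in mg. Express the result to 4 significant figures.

861.7 mg

At steady state, F × (Dose/τ) = Css × CL.
Dose = Css × CL × τ / F = 22.5 × 1.250 × 14.4 / 0.47 = 861.7 mg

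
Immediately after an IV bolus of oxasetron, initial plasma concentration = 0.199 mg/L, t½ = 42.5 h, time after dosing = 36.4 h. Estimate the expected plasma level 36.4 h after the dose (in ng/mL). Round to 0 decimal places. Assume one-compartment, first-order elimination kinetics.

110 ng/mL

k = ln2 / t½ = 0.693147 / 42.5 = 0.01631 h⁻¹
C = C₀ · e^(−k·t) = 0.1990 × e^(−0.01631 × 36.4)
  = 0.1990 × 0.5523 = 0.1099 mg/L
Convert: 0.1099 mg/L × 1000 = 109.9 ng/mL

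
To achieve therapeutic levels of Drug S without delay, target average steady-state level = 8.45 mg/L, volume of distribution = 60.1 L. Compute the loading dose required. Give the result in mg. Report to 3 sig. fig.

508 mg

LD = Css × Vd = 8.45 × 60.1 = 507.8 mg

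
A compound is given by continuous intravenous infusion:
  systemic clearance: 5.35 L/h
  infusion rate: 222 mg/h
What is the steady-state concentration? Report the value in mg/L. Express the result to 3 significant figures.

At steady state Css = R₀ / CL = 222 / 5.350 = 41.50 mg/L

41.5 mg/L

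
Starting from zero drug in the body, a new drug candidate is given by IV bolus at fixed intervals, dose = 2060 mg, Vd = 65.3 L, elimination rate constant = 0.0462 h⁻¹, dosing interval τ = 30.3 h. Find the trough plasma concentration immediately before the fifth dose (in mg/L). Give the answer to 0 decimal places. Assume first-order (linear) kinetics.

10 mg/L

C₀ per dose = Dose / Vd = 2060 / 65.3 = 31.55 mg/L
Fraction remaining after one interval: r = e^(−kτ) = e^(−0.04620 × 30.3) = 0.2466
Before dose 5, 4 doses have been given (aged 1τ, 2τ, 3τ, 4τ).
C_trough = C₀ × (r + r² + … + r^4) = C₀ × r(1−r^4)/(1−r)
        = 31.55 × 0.2466 × (1 − 0.003698) / (1 − 0.2466) = 10.29 mg/L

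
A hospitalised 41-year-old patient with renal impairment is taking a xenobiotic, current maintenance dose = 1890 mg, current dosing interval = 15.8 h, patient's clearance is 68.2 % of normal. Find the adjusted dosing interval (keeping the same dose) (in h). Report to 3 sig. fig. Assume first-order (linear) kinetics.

23.2 h

To keep the same average steady-state level, dosing rate must scale with clearance.
CL ratio = 68.2 / 100 = 0.6820
New interval (same dose) = 15.8 / 0.6820 = 23.17 h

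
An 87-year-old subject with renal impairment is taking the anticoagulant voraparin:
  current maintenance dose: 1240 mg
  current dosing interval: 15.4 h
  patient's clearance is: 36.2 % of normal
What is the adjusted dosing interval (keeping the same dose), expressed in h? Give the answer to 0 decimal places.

To keep the same average steady-state level, dosing rate must scale with clearance.
CL ratio = 36.2 / 100 = 0.3620
New interval (same dose) = 15.4 / 0.3620 = 42.54 h

43 h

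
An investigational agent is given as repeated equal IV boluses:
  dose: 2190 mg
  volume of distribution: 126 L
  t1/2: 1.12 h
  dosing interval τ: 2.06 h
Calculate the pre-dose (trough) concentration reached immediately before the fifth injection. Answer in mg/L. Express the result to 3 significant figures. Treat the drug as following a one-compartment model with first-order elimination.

C₀ per dose = Dose / Vd = 2190 / 126 = 17.38 mg/L
k = ln2 / t½ = 0.693147 / 1.12 = 0.6189 h⁻¹
Fraction remaining after one interval: r = e^(−kτ) = e^(−0.6189 × 2.06) = 0.2794
Before dose 5, 4 doses have been given (aged 1τ, 2τ, 3τ, 4τ).
C_trough = C₀ × (r + r² + … + r^4) = C₀ × r(1−r^4)/(1−r)
        = 17.38 × 0.2794 × (1 − 0.006094) / (1 − 0.2794) = 6.698 mg/L

6.70 mg/L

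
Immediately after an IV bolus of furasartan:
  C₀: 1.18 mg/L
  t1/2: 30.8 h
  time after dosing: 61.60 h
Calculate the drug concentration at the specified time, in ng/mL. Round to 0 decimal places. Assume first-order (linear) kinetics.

k = ln2 / t½ = 0.693147 / 30.8 = 0.02250 h⁻¹
t / t½ = 61.60 / 30.8 = 2 half-lives
C = C₀ × (1/2)^2 = 1.180 × 0.2500 = 0.2950 mg/L
Convert: 0.2950 mg/L × 1000 = 295.0 ng/mL

295 ng/mL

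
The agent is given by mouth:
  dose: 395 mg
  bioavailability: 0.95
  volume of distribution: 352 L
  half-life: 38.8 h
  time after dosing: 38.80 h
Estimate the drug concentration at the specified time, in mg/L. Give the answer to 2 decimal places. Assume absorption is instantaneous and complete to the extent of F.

0.53 mg/L

Amount reaching circulation = F × Dose = 0.95 × 395.0 = 375.3 mg
C₀ = F·Dose / Vd = 375.3 / 352 = 1.066 mg/L
k = ln2 / t½ = 0.693147 / 38.8 = 0.01786 h⁻¹
t / t½ = 38.80 / 38.8 = 1 half-lives
C = C₀ × (1/2)^1 = 1.066 × 0.5000 = 0.5330 mg/L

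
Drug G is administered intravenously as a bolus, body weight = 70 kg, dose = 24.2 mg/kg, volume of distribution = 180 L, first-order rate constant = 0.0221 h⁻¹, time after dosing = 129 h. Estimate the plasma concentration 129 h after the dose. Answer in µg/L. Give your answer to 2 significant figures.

Total dose = 24.2 × 70 = 1694 mg
C₀ = Dose / Vd = 1694 / 180 = 9.411 mg/L
C = C₀ · e^(−k·t) = 9.411 × e^(−0.02210 × 129)
  = 9.411 × 0.05779 = 0.5439 mg/L
Convert: 0.5439 mg/L × 1000 = 543.9 µg/L

540 µg/L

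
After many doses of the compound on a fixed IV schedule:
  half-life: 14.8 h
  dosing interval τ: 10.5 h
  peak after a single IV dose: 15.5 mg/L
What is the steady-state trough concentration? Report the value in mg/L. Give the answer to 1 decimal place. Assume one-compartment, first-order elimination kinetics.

k = ln2 / t½ = 0.693147 / 14.8 = 0.04683 h⁻¹
e^(−kτ) = e^(−0.04683 × 10.5) = 0.6116
Accumulation ratio R = 1 / (1 − e^(−kτ)) = 1 / (1 − 0.6116) = 2.575
Steady-state trough = C₀ × R × e^(−kτ) = 15.5 × 2.575 × 0.6116 = 24.41 mg/L

24.4 mg/L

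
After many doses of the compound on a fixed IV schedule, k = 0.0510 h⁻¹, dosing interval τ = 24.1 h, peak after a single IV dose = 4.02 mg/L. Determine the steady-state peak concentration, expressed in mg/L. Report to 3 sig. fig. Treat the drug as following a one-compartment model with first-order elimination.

e^(−kτ) = e^(−0.05100 × 24.1) = 0.2926
Accumulation ratio R = 1 / (1 − e^(−kτ)) = 1 / (1 − 0.2926) = 1.414
Steady-state peak = C₀ × R = 4.02 × 1.414 = 5.684 mg/L

5.68 mg/L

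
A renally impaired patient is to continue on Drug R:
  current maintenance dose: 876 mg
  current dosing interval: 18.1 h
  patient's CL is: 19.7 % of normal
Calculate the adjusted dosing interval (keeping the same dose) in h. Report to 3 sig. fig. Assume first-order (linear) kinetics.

91.9 h

To keep the same average steady-state level, dosing rate must scale with clearance.
CL ratio = 19.7 / 100 = 0.1970
New interval (same dose) = 18.1 / 0.1970 = 91.88 h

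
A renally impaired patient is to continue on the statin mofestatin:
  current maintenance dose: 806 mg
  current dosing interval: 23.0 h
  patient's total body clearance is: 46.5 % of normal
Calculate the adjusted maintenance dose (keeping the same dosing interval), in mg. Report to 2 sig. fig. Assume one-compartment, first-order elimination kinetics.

370 mg

To keep the same average steady-state level, dosing rate must scale with clearance.
CL ratio = 46.5 / 100 = 0.4650
New dose (same interval) = 806 × 0.4650 = 374.8 mg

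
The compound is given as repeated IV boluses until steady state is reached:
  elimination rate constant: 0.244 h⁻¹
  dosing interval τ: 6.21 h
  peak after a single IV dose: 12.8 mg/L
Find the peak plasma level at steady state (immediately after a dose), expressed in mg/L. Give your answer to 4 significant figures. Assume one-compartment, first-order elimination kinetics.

16.41 mg/L

e^(−kτ) = e^(−0.2440 × 6.21) = 0.2198
Accumulation ratio R = 1 / (1 − e^(−kτ)) = 1 / (1 − 0.2198) = 1.282
Steady-state peak = C₀ × R = 12.8 × 1.282 = 16.41 mg/L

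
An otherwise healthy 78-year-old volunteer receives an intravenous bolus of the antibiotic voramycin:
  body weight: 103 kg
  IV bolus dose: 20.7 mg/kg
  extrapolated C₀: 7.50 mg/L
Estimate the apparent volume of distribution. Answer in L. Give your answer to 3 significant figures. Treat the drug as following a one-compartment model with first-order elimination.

284 L

Dose = 20.7 × 103 = 2132 mg
Vd = Dose / C₀ = 2132 / 7.50 = 284.3 L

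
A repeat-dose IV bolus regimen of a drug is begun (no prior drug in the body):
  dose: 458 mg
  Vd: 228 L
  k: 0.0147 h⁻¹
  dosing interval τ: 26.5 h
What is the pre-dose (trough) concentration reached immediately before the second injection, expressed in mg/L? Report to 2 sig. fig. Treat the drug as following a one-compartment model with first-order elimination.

1.4 mg/L

C₀ per dose = Dose / Vd = 458 / 228 = 2.009 mg/L
Fraction remaining after one interval: r = e^(−kτ) = e^(−0.01470 × 26.5) = 0.6774
Before dose 2, 1 dose has been given (aged 1τ).
C_trough = C₀ × r = 2.009 × 0.6774 = 1.361 mg/L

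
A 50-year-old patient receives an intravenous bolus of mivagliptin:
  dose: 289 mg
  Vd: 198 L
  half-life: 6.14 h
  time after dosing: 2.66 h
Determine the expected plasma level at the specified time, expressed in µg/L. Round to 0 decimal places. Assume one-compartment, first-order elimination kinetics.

1081 µg/L

C₀ = Dose / Vd = 289.0 / 198 = 1.460 mg/L
k = ln2 / t½ = 0.693147 / 6.14 = 0.1129 h⁻¹
C = C₀ · e^(−k·t) = 1.460 × e^(−0.1129 × 2.66)
  = 1.460 × 0.7406 = 1.081 mg/L
Convert: 1.081 mg/L × 1000 = 1081 µg/L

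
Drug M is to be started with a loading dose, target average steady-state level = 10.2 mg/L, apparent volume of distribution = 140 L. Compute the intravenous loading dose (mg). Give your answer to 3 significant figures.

LD = Css × Vd = 10.2 × 140 = 1428 mg

1430 mg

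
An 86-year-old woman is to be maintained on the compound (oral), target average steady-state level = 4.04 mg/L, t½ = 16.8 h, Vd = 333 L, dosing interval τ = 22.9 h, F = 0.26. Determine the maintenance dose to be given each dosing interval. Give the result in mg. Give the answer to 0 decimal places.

k = ln2 / t½ = 0.693147 / 16.8 = 0.04126 h⁻¹
CL = k × Vd = 0.04126 × 333 = 13.74 L/h
At steady state, F × (Dose/τ) = Css × CL.
Dose = Css × CL × τ / F = 4.04 × 13.74 × 22.9 / 0.26 = 4889 mg

4889 mg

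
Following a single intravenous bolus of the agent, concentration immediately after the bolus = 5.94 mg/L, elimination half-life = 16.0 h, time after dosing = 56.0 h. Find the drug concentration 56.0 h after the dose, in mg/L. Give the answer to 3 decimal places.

k = ln2 / t½ = 0.693147 / 16.0 = 0.04332 h⁻¹
C = C₀ · e^(−k·t) = 5.940 × e^(−0.04332 × 56.0)
  = 5.940 × 0.08840 = 0.5251 mg/L

0.525 mg/L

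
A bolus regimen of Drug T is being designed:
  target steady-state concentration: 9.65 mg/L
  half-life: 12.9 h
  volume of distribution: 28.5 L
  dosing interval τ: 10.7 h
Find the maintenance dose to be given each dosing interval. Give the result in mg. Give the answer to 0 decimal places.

158 mg

k = ln2 / t½ = 0.693147 / 12.9 = 0.05373 h⁻¹
CL = k × Vd = 0.05373 × 28.5 = 1.531 L/h
At steady state, Dose/τ = Css × CL.
Dose = Css × CL × τ = 9.65 × 1.531 × 10.7 = 158.1 mg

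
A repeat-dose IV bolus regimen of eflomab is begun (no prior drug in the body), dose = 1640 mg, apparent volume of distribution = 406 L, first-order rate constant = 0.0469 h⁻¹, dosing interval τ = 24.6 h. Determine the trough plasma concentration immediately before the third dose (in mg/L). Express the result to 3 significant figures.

C₀ per dose = Dose / Vd = 1640 / 406 = 4.039 mg/L
Fraction remaining after one interval: r = e^(−kτ) = e^(−0.04690 × 24.6) = 0.3155
Before dose 3, 2 doses have been given (aged 1τ, 2τ).
C_trough = C₀ × (r + r²) = 4.039 × (0.3155 + 0.09954) = 1.676 mg/L

1.68 mg/L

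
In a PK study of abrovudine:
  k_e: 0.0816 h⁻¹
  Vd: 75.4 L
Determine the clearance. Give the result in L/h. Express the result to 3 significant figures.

6.15 L/h

CL = k × Vd = 0.0816 × 75.4 = 6.153 L/h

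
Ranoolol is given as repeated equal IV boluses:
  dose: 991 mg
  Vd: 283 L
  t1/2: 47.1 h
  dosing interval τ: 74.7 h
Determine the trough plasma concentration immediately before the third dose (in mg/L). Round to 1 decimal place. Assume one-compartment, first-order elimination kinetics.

1.6 mg/L

C₀ per dose = Dose / Vd = 991 / 283 = 3.502 mg/L
k = ln2 / t½ = 0.693147 / 47.1 = 0.01472 h⁻¹
Fraction remaining after one interval: r = e^(−kτ) = e^(−0.01472 × 74.7) = 0.3330
Before dose 3, 2 doses have been given (aged 1τ, 2τ).
C_trough = C₀ × (r + r²) = 3.502 × (0.3330 + 0.1109) = 1.555 mg/L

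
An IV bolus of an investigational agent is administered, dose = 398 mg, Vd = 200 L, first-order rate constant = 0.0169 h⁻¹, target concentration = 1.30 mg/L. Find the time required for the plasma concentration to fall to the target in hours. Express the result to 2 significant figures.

25 h

C₀ = Dose / Vd = 398.0 / 200 = 1.990 mg/L
t = ln(C₀ / C) / k = ln(1.990 / 1.30) / 0.01690
  = ln(1.531) / 0.01690 = 0.4259 / 0.01690 = 25.20 h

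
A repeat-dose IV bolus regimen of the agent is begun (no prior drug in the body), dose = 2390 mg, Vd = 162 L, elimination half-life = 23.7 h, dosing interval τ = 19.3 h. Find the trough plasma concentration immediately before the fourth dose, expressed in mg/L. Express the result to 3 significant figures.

C₀ per dose = Dose / Vd = 2390 / 162 = 14.75 mg/L
k = ln2 / t½ = 0.693147 / 23.7 = 0.02925 h⁻¹
Fraction remaining after one interval: r = e^(−kτ) = e^(−0.02925 × 19.3) = 0.5686
Before dose 4, 3 doses have been given (aged 1τ, 2τ, 3τ).
C_trough = C₀ × (r + r² + … + r^3) = C₀ × r(1−r^3)/(1−r)
        = 14.75 × 0.5686 × (1 − 0.1838) / (1 − 0.5686) = 15.87 mg/L

15.9 mg/L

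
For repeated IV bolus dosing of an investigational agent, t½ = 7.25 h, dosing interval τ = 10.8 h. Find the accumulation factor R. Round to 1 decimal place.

1.6

k = ln2 / t½ = 0.693147 / 7.25 = 0.09561 h⁻¹
e^(−kτ) = e^(−0.09561 × 10.8) = 0.3561
Accumulation ratio R = 1 / (1 − e^(−kτ)) = 1 / (1 − 0.3561) = 1.553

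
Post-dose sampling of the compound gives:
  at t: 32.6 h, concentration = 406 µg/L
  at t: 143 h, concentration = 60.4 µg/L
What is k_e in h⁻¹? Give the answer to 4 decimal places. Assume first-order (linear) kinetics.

0.0173 h⁻¹

k = ln(C₁/C₂) / (t₂ − t₁) = ln(406/60.4) / (143 − 32.6)
  = 1.905 / 110.4 = 0.01726 h⁻¹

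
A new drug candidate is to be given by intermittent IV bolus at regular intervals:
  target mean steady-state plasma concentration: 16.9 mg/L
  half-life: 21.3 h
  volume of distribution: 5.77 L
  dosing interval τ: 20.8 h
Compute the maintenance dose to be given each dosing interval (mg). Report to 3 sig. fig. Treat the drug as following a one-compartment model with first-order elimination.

k = ln2 / t½ = 0.693147 / 21.3 = 0.03254 h⁻¹
CL = k × Vd = 0.03254 × 5.77 = 0.1878 L/h
At steady state, Dose/τ = Css × CL.
Dose = Css × CL × τ = 16.9 × 0.1878 × 20.8 = 66.02 mg

66.0 mg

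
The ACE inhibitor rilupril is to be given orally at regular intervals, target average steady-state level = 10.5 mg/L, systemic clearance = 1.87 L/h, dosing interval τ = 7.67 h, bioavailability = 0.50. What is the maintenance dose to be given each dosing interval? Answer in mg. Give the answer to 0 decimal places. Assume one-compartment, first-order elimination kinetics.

301 mg

At steady state, F × (Dose/τ) = Css × CL.
Dose = Css × CL × τ / F = 10.5 × 1.870 × 7.67 / 0.50 = 301.2 mg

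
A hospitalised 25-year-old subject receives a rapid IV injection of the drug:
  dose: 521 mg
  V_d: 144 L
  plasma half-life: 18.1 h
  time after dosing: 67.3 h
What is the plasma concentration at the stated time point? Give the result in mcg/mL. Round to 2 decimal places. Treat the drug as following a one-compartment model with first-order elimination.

C₀ = Dose / Vd = 521.0 / 144 = 3.618 mg/L
k = ln2 / t½ = 0.693147 / 18.1 = 0.03830 h⁻¹
C = C₀ · e^(−k·t) = 3.618 × e^(−0.03830 × 67.3)
  = 3.618 × 0.07596 = 0.2748 mg/L
(0.2748 mg/L = 0.2748 mcg/mL)

0.27 mcg/mL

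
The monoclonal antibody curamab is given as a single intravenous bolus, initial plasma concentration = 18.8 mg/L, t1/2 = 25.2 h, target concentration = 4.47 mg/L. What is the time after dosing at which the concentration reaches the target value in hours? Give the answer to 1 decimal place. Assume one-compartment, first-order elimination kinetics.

k = ln2 / t½ = 0.693147 / 25.2 = 0.02751 h⁻¹
t = ln(C₀ / C) / k = ln(18.80 / 4.47) / 0.02751
  = ln(4.206) / 0.02751 = 1.437 / 0.02751 = 52.24 h

52.2 h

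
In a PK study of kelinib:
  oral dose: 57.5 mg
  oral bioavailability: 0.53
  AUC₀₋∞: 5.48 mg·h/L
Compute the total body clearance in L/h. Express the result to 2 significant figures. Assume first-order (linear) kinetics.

CL = F·Dose / AUC = 0.53 × 57.5 / 5.48 = 5.561 L/h

5.6 L/h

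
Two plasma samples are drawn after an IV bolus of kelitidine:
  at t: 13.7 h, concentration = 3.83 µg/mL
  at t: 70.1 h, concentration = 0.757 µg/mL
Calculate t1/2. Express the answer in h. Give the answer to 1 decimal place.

24.1 h

k = ln(C₁/C₂) / (t₂ − t₁) = ln(3.83/0.757) / (70.1 − 13.7)
  = 1.621 / 56.40 = 0.02874 h⁻¹
t½ = ln2 / k = 0.693147 / 0.02874 = 24.12 h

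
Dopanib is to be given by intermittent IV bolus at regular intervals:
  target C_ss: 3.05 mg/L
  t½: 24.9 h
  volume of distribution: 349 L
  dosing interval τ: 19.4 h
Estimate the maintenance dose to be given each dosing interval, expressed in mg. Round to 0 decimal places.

k = ln2 / t½ = 0.693147 / 24.9 = 0.02784 h⁻¹
CL = k × Vd = 0.02784 × 349 = 9.716 L/h
At steady state, Dose/τ = Css × CL.
Dose = Css × CL × τ = 3.05 × 9.716 × 19.4 = 574.9 mg

575 mg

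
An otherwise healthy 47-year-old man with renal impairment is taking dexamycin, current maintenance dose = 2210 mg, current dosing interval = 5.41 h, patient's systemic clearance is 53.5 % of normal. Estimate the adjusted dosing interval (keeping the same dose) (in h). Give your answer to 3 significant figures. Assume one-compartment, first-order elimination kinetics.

To keep the same average steady-state level, dosing rate must scale with clearance.
CL ratio = 53.5 / 100 = 0.5350
New interval (same dose) = 5.41 / 0.5350 = 10.11 h

10.1 h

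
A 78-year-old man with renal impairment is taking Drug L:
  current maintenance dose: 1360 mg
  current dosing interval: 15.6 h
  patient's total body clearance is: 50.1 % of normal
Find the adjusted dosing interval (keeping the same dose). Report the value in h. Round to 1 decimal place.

31.1 h

To keep the same average steady-state level, dosing rate must scale with clearance.
CL ratio = 50.1 / 100 = 0.5010
New interval (same dose) = 15.6 / 0.5010 = 31.14 h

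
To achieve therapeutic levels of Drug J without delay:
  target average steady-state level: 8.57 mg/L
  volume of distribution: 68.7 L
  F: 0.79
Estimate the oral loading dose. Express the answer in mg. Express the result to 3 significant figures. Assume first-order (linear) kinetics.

LD = Css × Vd / F = 8.57 × 68.7 / 0.79 = 745.3 mg

745 mg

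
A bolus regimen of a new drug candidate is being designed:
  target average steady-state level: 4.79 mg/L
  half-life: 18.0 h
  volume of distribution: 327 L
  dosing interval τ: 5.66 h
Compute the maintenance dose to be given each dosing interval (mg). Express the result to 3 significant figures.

k = ln2 / t½ = 0.693147 / 18.0 = 0.03851 h⁻¹
CL = k × Vd = 0.03851 × 327 = 12.59 L/h
At steady state, Dose/τ = Css × CL.
Dose = Css × CL × τ = 4.79 × 12.59 × 5.66 = 341.3 mg

341 mg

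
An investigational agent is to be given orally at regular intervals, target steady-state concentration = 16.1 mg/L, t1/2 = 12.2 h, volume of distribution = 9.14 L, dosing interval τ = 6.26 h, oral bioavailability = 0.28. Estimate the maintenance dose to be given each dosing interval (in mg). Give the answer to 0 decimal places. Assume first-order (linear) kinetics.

187 mg

k = ln2 / t½ = 0.693147 / 12.2 = 0.05682 h⁻¹
CL = k × Vd = 0.05682 × 9.14 = 0.5193 L/h
At steady state, F × (Dose/τ) = Css × CL.
Dose = Css × CL × τ / F = 16.1 × 0.5193 × 6.26 / 0.28 = 186.9 mg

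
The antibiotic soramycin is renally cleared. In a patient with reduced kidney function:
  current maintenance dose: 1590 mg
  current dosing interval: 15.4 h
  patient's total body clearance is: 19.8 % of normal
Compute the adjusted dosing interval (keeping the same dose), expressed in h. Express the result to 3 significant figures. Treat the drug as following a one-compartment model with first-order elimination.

77.8 h

To keep the same average steady-state level, dosing rate must scale with clearance.
CL ratio = 19.8 / 100 = 0.1980
New interval (same dose) = 15.4 / 0.1980 = 77.78 h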